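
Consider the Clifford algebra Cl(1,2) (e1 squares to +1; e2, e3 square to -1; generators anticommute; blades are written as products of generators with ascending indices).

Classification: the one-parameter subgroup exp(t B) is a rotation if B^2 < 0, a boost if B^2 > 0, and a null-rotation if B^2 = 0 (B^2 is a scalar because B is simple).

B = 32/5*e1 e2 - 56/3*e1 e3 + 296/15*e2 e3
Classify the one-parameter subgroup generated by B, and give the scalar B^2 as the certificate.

B^2 term by term: the squares give (32/5)^2*(e1 e2)^2 + (-56/3)^2*(e1 e3)^2 + (296/15)^2*(e2 e3)^2 = 1024/25*(+1) + 3136/9*(+1) + 87616/225*(-1) = 0 (each basis 2-blade squares to minus the product of its generators' squares); cross terms between blades sharing an index anticommute and cancel. So B^2 = 0.
Answer: null-rotation, certificate B^2 = 0. Note: conjugating B changes its blade decomposition but never the scalar B^2 = 0, whose sign settles the classification.


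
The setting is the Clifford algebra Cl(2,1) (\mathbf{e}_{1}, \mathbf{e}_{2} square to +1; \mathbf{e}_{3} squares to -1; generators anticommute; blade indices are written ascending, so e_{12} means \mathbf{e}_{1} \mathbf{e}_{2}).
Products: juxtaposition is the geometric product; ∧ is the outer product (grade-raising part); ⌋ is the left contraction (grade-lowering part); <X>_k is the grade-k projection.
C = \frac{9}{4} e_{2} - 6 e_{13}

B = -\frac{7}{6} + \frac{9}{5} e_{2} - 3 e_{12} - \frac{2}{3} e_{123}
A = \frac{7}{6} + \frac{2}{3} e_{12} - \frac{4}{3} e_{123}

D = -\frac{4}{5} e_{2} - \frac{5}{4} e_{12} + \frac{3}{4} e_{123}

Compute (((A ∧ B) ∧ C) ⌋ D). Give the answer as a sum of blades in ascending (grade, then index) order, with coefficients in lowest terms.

step 1: -\frac{49}{36} + \frac{21}{10} e_{2} - \frac{77}{18} e_{12} + \frac{7}{9} e_{123}
step 2: -\frac{49}{16} e_{2} + \frac{49}{6} e_{13} + \frac{63}{5} e_{123}
step 3: \frac{119}{10} - \frac{245}{64} e_{1} - \frac{49}{8} e_{2} + \frac{147}{64} e_{13}
Answer: \frac{119}{10} - \frac{245}{64} e_{1} - \frac{49}{8} e_{2} + \frac{147}{64} e_{13}


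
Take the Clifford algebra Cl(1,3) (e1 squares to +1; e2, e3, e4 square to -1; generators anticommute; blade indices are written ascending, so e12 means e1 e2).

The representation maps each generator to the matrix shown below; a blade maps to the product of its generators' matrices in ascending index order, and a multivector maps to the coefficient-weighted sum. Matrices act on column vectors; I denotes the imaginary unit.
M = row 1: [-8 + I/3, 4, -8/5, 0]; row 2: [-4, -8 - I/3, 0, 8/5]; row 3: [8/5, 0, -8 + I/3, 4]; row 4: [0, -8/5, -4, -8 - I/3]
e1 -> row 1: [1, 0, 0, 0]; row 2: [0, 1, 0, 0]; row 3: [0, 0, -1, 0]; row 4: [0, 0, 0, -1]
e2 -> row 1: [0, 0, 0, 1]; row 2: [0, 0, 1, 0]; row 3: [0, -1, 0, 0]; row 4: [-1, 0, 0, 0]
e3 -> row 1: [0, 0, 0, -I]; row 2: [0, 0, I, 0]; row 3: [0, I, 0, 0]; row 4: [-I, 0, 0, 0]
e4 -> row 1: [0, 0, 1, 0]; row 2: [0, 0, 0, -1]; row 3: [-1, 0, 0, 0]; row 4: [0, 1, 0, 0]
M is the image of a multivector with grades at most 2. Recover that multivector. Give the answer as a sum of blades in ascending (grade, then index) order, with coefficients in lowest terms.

Method: the blade images are trace-orthogonal — tr(rho(e_A) rho(e_B)^-1) = 4 if A = B and 0 otherwise — and rho(e_A)^-1 = (e_A)^2 * rho(e_A) with (e_A)^2 = +1 or -1, so the coefficient of e_A in the preimage is (e_A)^2 * tr(M rho(e_A))/4.
Nonzero projections over blades of grade <= 2: 1: (1)^2 = +1, tr(M 1) = -32, coefficient -8; e4: (e4)^2 = -1, tr(M rho(e4)) = 32/5, coefficient -8/5; e23: (e23)^2 = -1, tr(M rho(e23)) = 4/3, coefficient -1/3; e24: (e24)^2 = -1, tr(M rho(e24)) = -16, coefficient 4. Every other blade of grade <= 2 projects to 0.
Answer: -8 - 8/5*e4 - 1/3*e23 + 4*e24


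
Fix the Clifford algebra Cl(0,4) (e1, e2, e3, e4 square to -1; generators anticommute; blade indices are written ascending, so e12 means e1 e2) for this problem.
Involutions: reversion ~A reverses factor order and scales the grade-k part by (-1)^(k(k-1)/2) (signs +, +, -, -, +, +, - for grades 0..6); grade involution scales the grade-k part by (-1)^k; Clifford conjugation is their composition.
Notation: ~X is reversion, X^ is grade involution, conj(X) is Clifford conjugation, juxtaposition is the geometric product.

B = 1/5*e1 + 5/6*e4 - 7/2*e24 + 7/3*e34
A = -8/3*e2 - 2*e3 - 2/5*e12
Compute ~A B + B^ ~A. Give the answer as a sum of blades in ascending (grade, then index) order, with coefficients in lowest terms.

first term: 2/25*e2 - 14/3*e4 + 8/15*e12 + 2/5*e13 + 7/5*e14 - 20/9*e24 - 5/3*e34 + 1/3*e124 - 119/9*e234 + 14/15*e1234
second term: 2/25*e2 + 14/3*e4 + 8/15*e12 + 2/5*e13 - 7/5*e14 - 20/9*e24 - 5/3*e34 - 1/3*e124 - 119/9*e234 + 14/15*e1234
Answer: 4/25*e2 + 16/15*e12 + 4/5*e13 - 40/9*e24 - 10/3*e34 - 238/9*e234 + 28/15*e1234


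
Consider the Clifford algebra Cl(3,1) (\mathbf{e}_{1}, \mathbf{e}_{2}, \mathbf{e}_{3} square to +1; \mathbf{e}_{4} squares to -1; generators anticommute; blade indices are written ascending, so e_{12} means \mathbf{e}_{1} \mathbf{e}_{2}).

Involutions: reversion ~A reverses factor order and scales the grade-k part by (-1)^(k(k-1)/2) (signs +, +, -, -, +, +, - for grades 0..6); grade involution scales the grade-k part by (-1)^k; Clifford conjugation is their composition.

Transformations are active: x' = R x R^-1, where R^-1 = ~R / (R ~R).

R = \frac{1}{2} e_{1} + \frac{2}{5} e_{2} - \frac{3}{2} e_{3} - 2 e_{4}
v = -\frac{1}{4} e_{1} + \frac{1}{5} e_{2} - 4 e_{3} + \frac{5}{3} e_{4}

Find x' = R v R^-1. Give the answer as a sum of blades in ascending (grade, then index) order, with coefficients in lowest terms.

~R = \frac{1}{2} e_{1} + \frac{2}{5} e_{2} - \frac{3}{2} e_{3} - 2 e_{4}, and R ~R = -\frac{67}{50}, so R^-1 = ~R / (-\frac{67}{50}).
R v = \frac{5573}{600} + \frac{1}{5} e_{12} - \frac{19}{8} e_{13} + \frac{1}{3} e_{14} - \frac{13}{10} e_{23} + \frac{16}{15} e_{24} - \frac{21}{2} e_{34}
Answer: -\frac{1343}{201} e_{1} - \frac{5774}{1005} e_{2} + \frac{6645}{268} e_{3} + \frac{1746}{67} e_{4}


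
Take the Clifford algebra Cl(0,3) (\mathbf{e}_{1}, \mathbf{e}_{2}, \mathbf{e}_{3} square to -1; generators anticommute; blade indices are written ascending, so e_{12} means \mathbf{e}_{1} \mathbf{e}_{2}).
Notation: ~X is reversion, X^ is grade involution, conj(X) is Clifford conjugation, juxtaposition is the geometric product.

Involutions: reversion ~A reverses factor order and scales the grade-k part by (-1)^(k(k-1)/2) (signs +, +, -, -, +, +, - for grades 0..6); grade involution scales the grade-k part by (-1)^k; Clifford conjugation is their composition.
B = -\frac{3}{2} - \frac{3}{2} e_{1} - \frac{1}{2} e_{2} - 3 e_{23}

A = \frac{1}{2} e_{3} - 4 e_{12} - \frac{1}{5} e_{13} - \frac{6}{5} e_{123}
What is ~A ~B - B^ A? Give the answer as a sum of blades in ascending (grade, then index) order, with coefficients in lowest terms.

first term: -\frac{8}{5} e_{1} - \frac{9}{2} e_{2} - \frac{21}{20} e_{3} - \frac{27}{5} e_{12} - \frac{243}{20} e_{13} + \frac{41}{20} e_{23} - \frac{17}{10} e_{123}
second term: -\frac{28}{5} e_{1} + \frac{15}{2} e_{2} - \frac{9}{20} e_{3} + \frac{27}{5} e_{12} + \frac{249}{20} e_{13} + \frac{41}{20} e_{23} + \frac{19}{10} e_{123}
Answer: 4 e_{1} - 12 e_{2} - \frac{3}{5} e_{3} - \frac{54}{5} e_{12} - \frac{123}{5} e_{13} - \frac{18}{5} e_{123}


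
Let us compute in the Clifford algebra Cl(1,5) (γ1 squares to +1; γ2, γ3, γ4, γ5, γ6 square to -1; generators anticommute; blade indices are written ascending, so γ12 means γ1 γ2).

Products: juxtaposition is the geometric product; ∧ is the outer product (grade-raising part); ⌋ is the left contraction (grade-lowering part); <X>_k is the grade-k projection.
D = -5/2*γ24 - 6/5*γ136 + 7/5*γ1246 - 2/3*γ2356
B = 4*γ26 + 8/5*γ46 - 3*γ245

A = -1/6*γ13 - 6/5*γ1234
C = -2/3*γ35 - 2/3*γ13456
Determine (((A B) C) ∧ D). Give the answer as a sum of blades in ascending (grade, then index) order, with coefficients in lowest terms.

step 1: 18/5*γ135 + 194/75*γ1236 + 68/15*γ1346 - 1/2*γ12345
step 2: 12/5*γ1 - 136/45*γ5 + 1/3*γ26 - 12/5*γ46 + 1/3*γ124 - 388/225*γ245 + 388/225*γ1256 - 136/45*γ1456
step 3: -6*γ124 + 68/9*γ245 + 272/75*γ1356 - 8/5*γ12356 + 952/225*γ12456 - 776/375*γ123456
Answer: -6*γ124 + 68/9*γ245 + 272/75*γ1356 - 8/5*γ12356 + 952/225*γ12456 - 776/375*γ123456


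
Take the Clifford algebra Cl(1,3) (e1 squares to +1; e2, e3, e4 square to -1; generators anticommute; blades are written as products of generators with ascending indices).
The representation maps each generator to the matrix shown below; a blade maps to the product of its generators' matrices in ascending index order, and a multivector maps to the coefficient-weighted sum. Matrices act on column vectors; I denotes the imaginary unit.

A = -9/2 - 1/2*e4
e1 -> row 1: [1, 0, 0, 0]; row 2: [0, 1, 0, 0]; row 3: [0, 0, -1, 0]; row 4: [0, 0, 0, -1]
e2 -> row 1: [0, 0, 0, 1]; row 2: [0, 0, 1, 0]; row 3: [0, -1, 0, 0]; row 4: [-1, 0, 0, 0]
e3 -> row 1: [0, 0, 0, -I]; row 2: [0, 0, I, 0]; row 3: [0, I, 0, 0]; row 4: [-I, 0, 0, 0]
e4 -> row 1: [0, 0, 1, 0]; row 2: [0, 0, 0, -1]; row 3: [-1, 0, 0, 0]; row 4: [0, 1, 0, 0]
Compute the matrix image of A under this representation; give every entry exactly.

M = (-9/2)*1 + (-1/2)*rho(e4), summed entrywise (1 is the identity matrix):
Answer: row 1: [-9/2, 0, -1/2, 0]; row 2: [0, -9/2, 0, 1/2]; row 3: [1/2, 0, -9/2, 0]; row 4: [0, -1/2, 0, -9/2]


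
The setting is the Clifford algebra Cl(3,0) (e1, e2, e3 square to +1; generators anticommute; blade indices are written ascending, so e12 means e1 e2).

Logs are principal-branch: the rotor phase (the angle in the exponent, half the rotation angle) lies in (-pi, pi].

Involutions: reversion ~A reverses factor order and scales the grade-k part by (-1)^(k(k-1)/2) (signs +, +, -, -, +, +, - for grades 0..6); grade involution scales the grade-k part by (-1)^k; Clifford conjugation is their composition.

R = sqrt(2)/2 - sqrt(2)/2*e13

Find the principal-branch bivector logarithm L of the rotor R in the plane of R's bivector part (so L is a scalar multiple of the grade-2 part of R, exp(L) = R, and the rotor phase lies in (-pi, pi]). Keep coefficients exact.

The scalar part of R is sqrt(2)/2, and that scalar determines the rotor phase on the principal branch; recovering the unit plane as bivector-part over sine of the phase gives L = phase * plane.
Concretely: cos(phase) = sqrt(2)/2 gives phase = ±pi/4, and since phase/sin(phase) is even the sign is immaterial: L = (phase/sin(phase)) * <R>_2 = (sqrt(2)*pi/4) * <R>_2.
Answer: -pi/4*e13


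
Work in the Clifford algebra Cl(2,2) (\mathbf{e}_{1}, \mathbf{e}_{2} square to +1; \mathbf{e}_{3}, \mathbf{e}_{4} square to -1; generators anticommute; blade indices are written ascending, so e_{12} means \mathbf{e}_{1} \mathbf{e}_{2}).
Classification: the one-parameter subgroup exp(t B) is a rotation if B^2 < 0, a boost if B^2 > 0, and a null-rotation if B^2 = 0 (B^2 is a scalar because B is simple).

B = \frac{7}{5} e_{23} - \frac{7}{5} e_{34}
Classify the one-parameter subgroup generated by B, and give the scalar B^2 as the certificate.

B^2 term by term: the squares give (\frac{7}{5})^2*(e_{23})^2 + (-\frac{7}{5})^2*(e_{34})^2 = \frac{49}{25}*(+1) + \frac{49}{25}*(-1) = 0 (each basis 2-blade squares to minus the product of its generators' squares); cross terms between blades sharing an index anticommute and cancel. So B^2 = 0.
Answer: null-rotation, certificate B^2 = 0. No conjugation can change B^2 = 0; the sign gives the class.


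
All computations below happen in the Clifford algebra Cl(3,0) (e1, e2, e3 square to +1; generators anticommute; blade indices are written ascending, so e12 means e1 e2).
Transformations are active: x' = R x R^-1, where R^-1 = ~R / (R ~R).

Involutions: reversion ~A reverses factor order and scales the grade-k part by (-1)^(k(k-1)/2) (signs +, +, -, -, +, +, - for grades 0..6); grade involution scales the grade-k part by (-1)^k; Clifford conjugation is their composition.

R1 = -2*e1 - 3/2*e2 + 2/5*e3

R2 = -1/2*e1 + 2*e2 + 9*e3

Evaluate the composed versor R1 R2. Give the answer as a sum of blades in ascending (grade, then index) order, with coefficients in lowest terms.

Distribute over the terms of R1 (each basis-blade product reordered to ascending indices, repeated generators contracted through their squares):
(-2*e1) R2 = 1 - 4*e12 - 18*e13
(-3/2*e2) R2 = -3 - 3/4*e12 - 27/2*e23
(2/5*e3) R2 = 18/5 + 1/5*e13 - 4/5*e23
Summing the partial products and collecting blades:
Answer: 8/5 - 19/4*e12 - 89/5*e13 - 143/10*e23


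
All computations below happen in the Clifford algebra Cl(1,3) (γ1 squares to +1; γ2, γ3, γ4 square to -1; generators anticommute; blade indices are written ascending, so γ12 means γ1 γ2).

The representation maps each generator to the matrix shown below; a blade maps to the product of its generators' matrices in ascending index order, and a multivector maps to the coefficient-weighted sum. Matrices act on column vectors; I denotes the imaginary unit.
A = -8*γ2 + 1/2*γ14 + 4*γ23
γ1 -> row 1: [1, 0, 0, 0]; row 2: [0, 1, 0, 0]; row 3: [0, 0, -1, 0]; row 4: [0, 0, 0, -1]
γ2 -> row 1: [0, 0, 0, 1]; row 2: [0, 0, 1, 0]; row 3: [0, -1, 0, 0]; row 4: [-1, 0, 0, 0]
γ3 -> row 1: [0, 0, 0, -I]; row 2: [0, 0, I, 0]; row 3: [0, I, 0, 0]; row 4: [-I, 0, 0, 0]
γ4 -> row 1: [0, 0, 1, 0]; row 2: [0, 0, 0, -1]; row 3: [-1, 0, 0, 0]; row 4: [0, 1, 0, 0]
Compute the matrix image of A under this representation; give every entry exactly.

Bivector images (products of the table entries): rho(γ14) = rho(γ1)rho(γ4) = row 1: [0, 0, 1, 0]; row 2: [0, 0, 0, -1]; row 3: [1, 0, 0, 0]; row 4: [0, -1, 0, 0]; rho(γ23) = rho(γ2)rho(γ3) = row 1: [-I, 0, 0, 0]; row 2: [0, I, 0, 0]; row 3: [0, 0, -I, 0]; row 4: [0, 0, 0, I].
M = (-8)*rho(γ2) + (1/2)*rho(γ14) + (4)*rho(γ23), summed entrywise:
Answer: row 1: [-4*I, 0, 1/2, -8]; row 2: [0, 4*I, -8, -1/2]; row 3: [1/2, 8, -4*I, 0]; row 4: [8, -1/2, 0, 4*I]


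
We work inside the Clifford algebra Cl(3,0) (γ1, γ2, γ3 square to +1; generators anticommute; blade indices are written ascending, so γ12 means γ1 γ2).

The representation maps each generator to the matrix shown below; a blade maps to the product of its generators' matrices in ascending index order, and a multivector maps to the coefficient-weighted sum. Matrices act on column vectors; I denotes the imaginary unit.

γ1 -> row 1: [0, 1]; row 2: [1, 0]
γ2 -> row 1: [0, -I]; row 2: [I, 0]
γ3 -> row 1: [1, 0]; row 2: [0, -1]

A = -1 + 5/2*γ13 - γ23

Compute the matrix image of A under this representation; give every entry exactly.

Bivector images (products of the table entries): rho(γ13) = rho(γ1)rho(γ3) = row 1: [0, -1]; row 2: [1, 0]; rho(γ23) = rho(γ2)rho(γ3) = row 1: [0, I]; row 2: [I, 0].
M = (-1)*1 + (5/2)*rho(γ13) + (-1)*rho(γ23), summed entrywise (1 is the identity matrix):
Answer: row 1: [-1, -5/2 - I]; row 2: [5/2 - I, -1]


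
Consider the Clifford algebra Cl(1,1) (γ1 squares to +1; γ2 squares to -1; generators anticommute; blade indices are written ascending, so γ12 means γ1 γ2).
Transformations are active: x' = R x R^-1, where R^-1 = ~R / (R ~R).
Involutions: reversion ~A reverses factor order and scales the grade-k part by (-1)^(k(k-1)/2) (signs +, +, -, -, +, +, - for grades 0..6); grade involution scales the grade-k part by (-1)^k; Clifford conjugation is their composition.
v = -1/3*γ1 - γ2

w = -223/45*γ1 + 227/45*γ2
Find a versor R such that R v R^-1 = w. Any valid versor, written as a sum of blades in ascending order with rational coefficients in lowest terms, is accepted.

Take R = v + w = -238/45*γ1 + 182/45*γ2. Because q(v) = q(w) = -8/9, conjugation by R sends v exactly to w.
Answer: -238/45*γ1 + 182/45*γ2


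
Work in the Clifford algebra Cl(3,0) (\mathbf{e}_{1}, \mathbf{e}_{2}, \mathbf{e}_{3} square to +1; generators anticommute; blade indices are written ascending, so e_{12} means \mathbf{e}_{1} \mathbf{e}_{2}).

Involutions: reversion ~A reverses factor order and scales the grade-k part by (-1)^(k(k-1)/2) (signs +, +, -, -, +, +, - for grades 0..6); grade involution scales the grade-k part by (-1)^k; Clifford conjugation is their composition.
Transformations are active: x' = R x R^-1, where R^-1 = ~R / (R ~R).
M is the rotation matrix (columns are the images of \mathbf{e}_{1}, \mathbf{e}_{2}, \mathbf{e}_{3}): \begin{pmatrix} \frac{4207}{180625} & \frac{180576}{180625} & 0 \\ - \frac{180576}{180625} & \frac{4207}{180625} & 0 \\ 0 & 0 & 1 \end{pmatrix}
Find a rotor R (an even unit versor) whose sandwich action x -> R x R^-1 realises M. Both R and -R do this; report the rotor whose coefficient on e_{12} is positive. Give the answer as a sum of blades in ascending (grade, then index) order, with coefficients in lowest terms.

Method: write R = a + b12*e_{12} + b13*e_{13} + b23*e_{23} with a^2 + b12^2 + b13^2 + b23^2 = 1 (so R^-1 = ~R). Expanding the columns R e_j ~R gives tr M = 4a^2 - 1 and, from the antisymmetric part, M21 - M12 = -4a*b12, M13 - M31 = 4a*b13, M32 - M23 = -4a*b23.
Here tr M = \frac{189039}{180625}, so a^2 = (1 + tr M)/4 = \frac{92416}{180625} and a = ±\frac{304}{425}. Taking a = \frac{304}{425}: M21 - M12 = -\frac{361152}{180625}, M13 - M31 = 0, M32 - M23 = 0, giving b12 = \frac{297}{425}, b13 = 0, b23 = 0, i.e. R = \frac{304}{425} + \frac{297}{425} e_{12}.
Its e_{12} coefficient is already positive.
Answer: \frac{304}{425} + \frac{297}{425} e_{12}. Note: both R and -R realise this M (trace \frac{189039}{180625}); the covering map identifies them, and the e_{12}-coefficient sign is the tie-breaker.


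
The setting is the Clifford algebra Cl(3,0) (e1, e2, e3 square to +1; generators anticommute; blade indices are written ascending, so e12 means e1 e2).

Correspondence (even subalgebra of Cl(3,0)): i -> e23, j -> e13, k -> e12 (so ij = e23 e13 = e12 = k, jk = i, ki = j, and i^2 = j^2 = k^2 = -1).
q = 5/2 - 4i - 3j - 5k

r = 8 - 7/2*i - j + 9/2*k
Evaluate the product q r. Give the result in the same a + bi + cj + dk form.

In blades: q = 5/2 - 5*e12 - 3*e13 - 4*e23, r = 8 + 9/2*e12 - e13 - 7/2*e23.
Distribute q over r term by term (generator squares from the signature, products reordered to ascending indices): (5/2)*r = 20 + 45/4*e12 - 5/2*e13 - 35/4*e23; (-5*e12)*r = 45/2 - 40*e12 + 35/2*e13 - 5*e23; (-3*e13)*r = -3 - 21/2*e12 - 24*e13 - 27/2*e23; (-4*e23)*r = -14 + 4*e12 + 18*e13 - 32*e23.
Sum: 51/2 - 141/4*e12 + 9*e13 - 237/4*e23; translating back through the correspondence:
Answer: 51/2 - 237/4*i + 9j - 141/4*k


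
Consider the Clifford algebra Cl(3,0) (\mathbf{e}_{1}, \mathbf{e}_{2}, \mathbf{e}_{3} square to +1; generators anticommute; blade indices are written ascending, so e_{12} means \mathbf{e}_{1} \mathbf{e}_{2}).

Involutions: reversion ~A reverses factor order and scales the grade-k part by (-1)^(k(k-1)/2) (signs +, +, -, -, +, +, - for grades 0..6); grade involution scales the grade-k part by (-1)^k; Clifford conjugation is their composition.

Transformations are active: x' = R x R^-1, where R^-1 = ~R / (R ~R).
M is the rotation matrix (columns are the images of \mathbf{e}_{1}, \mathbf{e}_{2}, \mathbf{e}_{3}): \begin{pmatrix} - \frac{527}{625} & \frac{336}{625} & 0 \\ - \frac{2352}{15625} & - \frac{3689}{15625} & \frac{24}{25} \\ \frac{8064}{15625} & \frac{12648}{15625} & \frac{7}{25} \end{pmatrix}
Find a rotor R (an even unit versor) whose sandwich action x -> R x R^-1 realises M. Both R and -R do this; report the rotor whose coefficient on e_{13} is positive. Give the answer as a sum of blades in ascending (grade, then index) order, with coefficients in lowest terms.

Method: write R = a + b12*e_{12} + b13*e_{13} + b23*e_{23} with a^2 + b12^2 + b13^2 + b23^2 = 1 (so R^-1 = ~R). Expanding the columns R e_j ~R gives tr M = 4a^2 - 1 and, from the antisymmetric part, M21 - M12 = -4a*b12, M13 - M31 = 4a*b13, M32 - M23 = -4a*b23.
Here tr M = -\frac{12489}{15625}, so a^2 = (1 + tr M)/4 = \frac{784}{15625} and a = ±\frac{28}{125}. Taking a = \frac{28}{125}: M21 - M12 = -\frac{10752}{15625}, M13 - M31 = -\frac{8064}{15625}, M32 - M23 = -\frac{2352}{15625}, giving b12 = \frac{96}{125}, b13 = -\frac{72}{125}, b23 = \frac{21}{125}, i.e. R = \frac{28}{125} + \frac{96}{125} e_{12} - \frac{72}{125} e_{13} + \frac{21}{125} e_{23}.
Its e_{13} coefficient is negative, so report the other preimage -R.
Answer: -\frac{28}{125} - \frac{96}{125} e_{12} + \frac{72}{125} e_{13} - \frac{21}{125} e_{23}. Key observation: the double cover Spin(3) -> SO(3) sends R and -R to the same matrix (trace -\frac{12489}{15625} here), so the stated sign of the e_{13} coefficient is what selects one sheet.


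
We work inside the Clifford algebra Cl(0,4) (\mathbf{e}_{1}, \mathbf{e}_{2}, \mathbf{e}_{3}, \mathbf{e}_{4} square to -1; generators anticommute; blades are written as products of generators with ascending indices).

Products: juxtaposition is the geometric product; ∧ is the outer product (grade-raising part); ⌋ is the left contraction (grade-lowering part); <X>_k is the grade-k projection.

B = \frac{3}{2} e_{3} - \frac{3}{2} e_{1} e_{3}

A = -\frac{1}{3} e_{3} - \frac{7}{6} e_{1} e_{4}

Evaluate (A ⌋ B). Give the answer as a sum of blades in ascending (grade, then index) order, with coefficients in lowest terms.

step 1: \frac{1}{2} + \frac{1}{2} e_{1}
Answer: \frac{1}{2} + \frac{1}{2} e_{1}


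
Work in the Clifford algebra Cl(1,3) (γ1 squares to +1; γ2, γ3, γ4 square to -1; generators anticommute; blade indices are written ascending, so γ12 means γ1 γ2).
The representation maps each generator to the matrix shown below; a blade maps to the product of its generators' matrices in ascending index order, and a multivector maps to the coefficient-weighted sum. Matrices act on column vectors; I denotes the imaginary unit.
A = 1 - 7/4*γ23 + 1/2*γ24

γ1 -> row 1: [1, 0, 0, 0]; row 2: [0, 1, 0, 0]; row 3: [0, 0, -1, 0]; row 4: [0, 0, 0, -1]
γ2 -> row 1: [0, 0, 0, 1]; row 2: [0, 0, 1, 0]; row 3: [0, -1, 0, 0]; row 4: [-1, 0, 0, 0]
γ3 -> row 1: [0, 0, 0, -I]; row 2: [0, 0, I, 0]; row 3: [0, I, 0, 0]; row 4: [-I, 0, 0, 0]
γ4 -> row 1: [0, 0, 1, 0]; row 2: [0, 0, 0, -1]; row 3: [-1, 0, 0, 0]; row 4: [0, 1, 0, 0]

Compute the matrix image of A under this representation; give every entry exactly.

Bivector images (products of the table entries): rho(γ23) = rho(γ2)rho(γ3) = row 1: [-I, 0, 0, 0]; row 2: [0, I, 0, 0]; row 3: [0, 0, -I, 0]; row 4: [0, 0, 0, I]; rho(γ24) = rho(γ2)rho(γ4) = row 1: [0, 1, 0, 0]; row 2: [-1, 0, 0, 0]; row 3: [0, 0, 0, 1]; row 4: [0, 0, -1, 0].
M = (1)*1 + (-7/4)*rho(γ23) + (1/2)*rho(γ24), summed entrywise (1 is the identity matrix):
Answer: row 1: [1 + 7*I/4, 1/2, 0, 0]; row 2: [-1/2, 1 - 7*I/4, 0, 0]; row 3: [0, 0, 1 + 7*I/4, 1/2]; row 4: [0, 0, -1/2, 1 - 7*I/4]


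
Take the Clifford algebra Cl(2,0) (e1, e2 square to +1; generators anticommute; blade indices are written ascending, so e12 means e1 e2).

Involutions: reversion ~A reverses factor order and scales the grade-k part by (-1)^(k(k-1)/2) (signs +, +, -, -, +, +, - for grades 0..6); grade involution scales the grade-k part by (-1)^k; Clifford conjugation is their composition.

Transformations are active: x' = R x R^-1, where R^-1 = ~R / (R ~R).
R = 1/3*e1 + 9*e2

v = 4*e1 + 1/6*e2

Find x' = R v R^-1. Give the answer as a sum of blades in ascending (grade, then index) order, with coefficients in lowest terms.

~R = 1/3*e1 + 9*e2, and R ~R = 730/9, so R^-1 = ~R / (730/9).
R v = 17/6 - 647/18*e12
Answer: -2903/730*e1 + 506/1095*e2


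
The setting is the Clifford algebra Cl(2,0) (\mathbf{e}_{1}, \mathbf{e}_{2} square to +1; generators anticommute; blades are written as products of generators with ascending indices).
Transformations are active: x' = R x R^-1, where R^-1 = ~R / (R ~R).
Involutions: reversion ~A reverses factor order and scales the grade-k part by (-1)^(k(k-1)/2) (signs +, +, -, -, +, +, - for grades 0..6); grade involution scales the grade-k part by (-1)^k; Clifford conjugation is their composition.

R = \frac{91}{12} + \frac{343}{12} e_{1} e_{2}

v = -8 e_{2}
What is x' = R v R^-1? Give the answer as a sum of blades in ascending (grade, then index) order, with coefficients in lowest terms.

~R = \frac{91}{12} - \frac{343}{12} e_{1} e_{2}, and R ~R = \frac{62965}{72}, so R^-1 = ~R / (\frac{62965}{72}).
R v = -\frac{686}{3} e_{1} - \frac{182}{3} e_{2}
Answer: -\frac{5096}{1285} e_{1} + \frac{8928}{1285} e_{2}


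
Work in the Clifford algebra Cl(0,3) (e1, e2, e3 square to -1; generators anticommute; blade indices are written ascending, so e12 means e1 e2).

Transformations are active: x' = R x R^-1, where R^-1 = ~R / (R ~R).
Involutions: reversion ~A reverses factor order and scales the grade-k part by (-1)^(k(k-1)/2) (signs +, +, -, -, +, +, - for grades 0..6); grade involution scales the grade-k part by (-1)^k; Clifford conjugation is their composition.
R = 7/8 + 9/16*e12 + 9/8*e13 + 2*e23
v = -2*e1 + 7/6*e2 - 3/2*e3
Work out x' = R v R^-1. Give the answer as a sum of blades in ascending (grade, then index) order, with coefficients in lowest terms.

~R = 7/8 - 9/16*e12 - 9/8*e13 - 2*e23, and R ~R = 1625/256, so R^-1 = ~R / (1625/256).
R v = -23/32*e1 + 139/48*e2 - 59/48*e3 - 197/32*e123
Answer: -3376/1625*e1 + 1179/650*e2 + 683/9750*e3


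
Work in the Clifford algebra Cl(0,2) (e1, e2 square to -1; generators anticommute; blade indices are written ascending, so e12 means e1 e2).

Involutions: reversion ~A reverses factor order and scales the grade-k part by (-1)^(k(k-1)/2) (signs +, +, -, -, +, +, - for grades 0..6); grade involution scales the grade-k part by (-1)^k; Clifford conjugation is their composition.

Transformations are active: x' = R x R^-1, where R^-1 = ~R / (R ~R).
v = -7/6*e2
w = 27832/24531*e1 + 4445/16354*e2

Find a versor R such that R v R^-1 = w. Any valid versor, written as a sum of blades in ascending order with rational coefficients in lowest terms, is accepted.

Sketch: the shared square -49/36 makes R = v + w = 27832/24531*e1 - 21952/24531*e2 the natural versor; its sandwich fixes that direction, negates (v - w)/2, and sends v to w.
Answer: 27832/24531*e1 - 21952/24531*e2


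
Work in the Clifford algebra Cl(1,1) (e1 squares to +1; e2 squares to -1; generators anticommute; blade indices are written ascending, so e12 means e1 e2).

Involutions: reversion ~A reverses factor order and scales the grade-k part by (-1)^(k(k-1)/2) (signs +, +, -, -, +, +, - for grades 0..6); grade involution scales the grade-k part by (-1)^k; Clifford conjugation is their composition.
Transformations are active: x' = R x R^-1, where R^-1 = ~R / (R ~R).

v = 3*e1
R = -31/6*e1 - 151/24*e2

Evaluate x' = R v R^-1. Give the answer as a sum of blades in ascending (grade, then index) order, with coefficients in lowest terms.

~R = -31/6*e1 - 151/24*e2, and R ~R = -825/64, so R^-1 = ~R / (-825/64).
R v = -31/2 + 151/8*e12
Answer: -38177/2475*e1 - 37448/2475*e2


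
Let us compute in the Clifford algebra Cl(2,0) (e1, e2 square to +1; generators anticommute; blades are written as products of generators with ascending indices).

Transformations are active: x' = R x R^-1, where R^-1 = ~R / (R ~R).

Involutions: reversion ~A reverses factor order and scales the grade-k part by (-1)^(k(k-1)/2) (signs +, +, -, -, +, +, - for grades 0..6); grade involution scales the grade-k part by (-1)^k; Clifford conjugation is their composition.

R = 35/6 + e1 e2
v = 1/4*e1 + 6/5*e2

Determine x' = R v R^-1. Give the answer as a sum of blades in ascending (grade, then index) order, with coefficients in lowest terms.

~R = 35/6 - e1 e2, and R ~R = 1261/36, so R^-1 = ~R / (1261/36).
R v = 319/120*e1 + 27/4*e2
Answer: 3205/5044*e1 + 6609/6305*e2


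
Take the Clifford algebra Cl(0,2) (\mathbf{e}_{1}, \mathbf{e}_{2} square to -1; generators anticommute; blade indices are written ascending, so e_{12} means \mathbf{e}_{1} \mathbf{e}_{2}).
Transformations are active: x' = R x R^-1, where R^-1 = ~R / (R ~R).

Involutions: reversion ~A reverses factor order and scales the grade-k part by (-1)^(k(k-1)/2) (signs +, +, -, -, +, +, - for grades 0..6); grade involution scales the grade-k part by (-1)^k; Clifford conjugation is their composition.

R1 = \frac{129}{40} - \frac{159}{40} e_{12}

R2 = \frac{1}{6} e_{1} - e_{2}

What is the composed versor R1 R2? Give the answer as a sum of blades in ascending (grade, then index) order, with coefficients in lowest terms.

Distribute over the terms of R1 (each basis-blade product reordered to ascending indices, repeated generators contracted through their squares):
(\frac{129}{40}) R2 = \frac{43}{80} e_{1} - \frac{129}{40} e_{2}
(-\frac{159}{40} e_{12}) R2 = -\frac{159}{40} e_{1} - \frac{53}{80} e_{2}
Summing the partial products and collecting blades:
Answer: -\frac{55}{16} e_{1} - \frac{311}{80} e_{2}


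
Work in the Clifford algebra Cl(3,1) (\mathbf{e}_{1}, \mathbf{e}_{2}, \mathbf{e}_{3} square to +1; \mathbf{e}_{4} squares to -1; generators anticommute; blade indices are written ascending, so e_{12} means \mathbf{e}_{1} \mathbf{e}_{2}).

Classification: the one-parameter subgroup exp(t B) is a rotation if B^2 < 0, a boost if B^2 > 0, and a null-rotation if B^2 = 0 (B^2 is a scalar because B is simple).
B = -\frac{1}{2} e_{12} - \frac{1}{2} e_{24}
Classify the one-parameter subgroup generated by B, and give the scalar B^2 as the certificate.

B^2 term by term: the squares give (-\frac{1}{2})^2*(e_{12})^2 + (-\frac{1}{2})^2*(e_{24})^2 = \frac{1}{4}*(-1) + \frac{1}{4}*(+1) = 0 (each basis 2-blade squares to minus the product of its generators' squares); cross terms between blades sharing an index anticommute and cancel. So B^2 = 0.
Answer: null-rotation, certificate B^2 = 0. Certificate logic: 0 is a conjugation-invariant scalar, so its sign fixes rotation versus boost versus null-rotation outright.


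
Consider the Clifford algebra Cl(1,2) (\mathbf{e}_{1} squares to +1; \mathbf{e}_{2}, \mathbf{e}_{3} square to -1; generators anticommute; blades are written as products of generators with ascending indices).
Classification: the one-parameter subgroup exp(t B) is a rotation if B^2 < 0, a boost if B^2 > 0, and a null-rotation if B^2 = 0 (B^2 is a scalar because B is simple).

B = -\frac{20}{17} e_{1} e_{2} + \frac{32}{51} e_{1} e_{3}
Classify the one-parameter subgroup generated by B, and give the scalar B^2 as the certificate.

B^2 term by term: the squares give (-\frac{20}{17})^2*(e_{1} e_{2})^2 + (\frac{32}{51})^2*(e_{1} e_{3})^2 = \frac{400}{289}*(+1) + \frac{1024}{2601}*(+1) = \frac{16}{9} (each basis 2-blade squares to minus the product of its generators' squares); cross terms between blades sharing an index anticommute and cancel. So B^2 = \frac{16}{9}.
Answer: boost, certificate B^2 = \frac{16}{9}. Check the certificate: B^2 = \frac{16}{9}, and that sign is decisive whatever form B takes.


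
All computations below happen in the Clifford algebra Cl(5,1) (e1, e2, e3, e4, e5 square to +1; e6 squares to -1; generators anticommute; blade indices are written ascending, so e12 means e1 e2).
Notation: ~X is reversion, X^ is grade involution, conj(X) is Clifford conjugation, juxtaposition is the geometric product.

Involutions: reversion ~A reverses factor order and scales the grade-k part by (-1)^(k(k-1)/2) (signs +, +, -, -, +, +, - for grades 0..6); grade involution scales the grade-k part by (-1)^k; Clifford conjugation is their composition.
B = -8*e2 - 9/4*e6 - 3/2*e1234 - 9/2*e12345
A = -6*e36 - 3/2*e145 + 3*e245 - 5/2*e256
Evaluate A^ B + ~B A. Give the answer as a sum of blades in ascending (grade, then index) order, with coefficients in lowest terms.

first term: -27/2*e3 + 27/2*e13 + 27/4*e23 + 45/8*e25 + 24*e45 - 20*e56 + 9/2*e135 + 9/4*e235 + 48*e236 - 12*e1245 + 9*e1246 - 45/4*e1346 - 27/8*e1456 + 27/4*e2456 - 27*e12456 + 15/4*e13456
second term: 27/2*e3 - 27/2*e13 - 27/4*e23 - 45/8*e25 - 24*e45 + 20*e56 - 9/2*e135 - 9/4*e235 + 48*e236 - 12*e1245 - 9*e1246 - 45/4*e1346 - 27/8*e1456 + 27/4*e2456 + 27*e12456 + 15/4*e13456
Answer: 96*e236 - 24*e1245 - 45/2*e1346 - 27/4*e1456 + 27/2*e2456 + 15/2*e13456


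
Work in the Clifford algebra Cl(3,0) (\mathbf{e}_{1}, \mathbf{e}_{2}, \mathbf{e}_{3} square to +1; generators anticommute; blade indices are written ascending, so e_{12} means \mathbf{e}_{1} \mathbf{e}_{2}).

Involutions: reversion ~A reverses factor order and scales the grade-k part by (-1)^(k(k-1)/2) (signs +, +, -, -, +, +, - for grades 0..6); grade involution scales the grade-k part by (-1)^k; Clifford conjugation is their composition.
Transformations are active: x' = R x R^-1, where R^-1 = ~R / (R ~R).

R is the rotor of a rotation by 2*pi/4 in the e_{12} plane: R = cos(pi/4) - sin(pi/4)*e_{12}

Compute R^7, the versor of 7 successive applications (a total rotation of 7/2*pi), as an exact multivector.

Because a rotor carries half the rotation angle, composing 7 copies of this e_{12}-plane rotor multiplies the phase: 7*(pi/4) = \frac{7 \pi}{4}, hence R^7 = cos(\frac{7 \pi}{4}) - sin(\frac{7 \pi}{4})*e_{12}.
cos(\frac{7 \pi}{4}) = \frac{\sqrt{2}}{2} and sin(\frac{7 \pi}{4}) = - \frac{\sqrt{2}}{2}, so R^7 = \frac{\sqrt{2}}{2} + \frac{\sqrt{2}}{2} e_{12}. The net rotation is 3/2*pi (after discarding 1 full turn, each of which contributes a factor -1 to the rotor); the rotor keeps the half-angle phase exactly.
Answer: \frac{\sqrt{2}}{2} + \frac{\sqrt{2}}{2} e_{12}


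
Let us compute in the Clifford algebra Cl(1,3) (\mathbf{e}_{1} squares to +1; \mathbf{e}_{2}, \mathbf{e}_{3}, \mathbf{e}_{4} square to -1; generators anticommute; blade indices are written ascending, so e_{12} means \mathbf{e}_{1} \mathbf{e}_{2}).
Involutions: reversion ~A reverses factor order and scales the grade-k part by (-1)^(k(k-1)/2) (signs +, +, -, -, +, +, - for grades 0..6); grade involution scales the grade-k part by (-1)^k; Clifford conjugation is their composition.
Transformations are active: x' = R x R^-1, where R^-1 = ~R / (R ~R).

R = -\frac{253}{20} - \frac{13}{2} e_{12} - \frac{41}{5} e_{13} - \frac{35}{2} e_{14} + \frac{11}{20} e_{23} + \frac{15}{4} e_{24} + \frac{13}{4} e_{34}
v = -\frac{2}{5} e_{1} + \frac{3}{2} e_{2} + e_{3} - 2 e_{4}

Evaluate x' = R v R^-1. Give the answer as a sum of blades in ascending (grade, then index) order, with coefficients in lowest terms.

~R = -\frac{253}{20} + \frac{13}{2} e_{12} + \frac{41}{5} e_{13} + \frac{35}{2} e_{14} - \frac{11}{20} e_{23} - \frac{15}{4} e_{24} - \frac{13}{4} e_{34}, and R ~R = -\frac{23079}{100}, so R^-1 = ~R / (-\frac{23079}{100}).
R v = -\frac{1199}{100} e_{1} - \frac{117}{8} e_{2} - \frac{1721}{200} e_{3} + \frac{1087}{40} e_{4} + \frac{279}{50} e_{123} + \frac{151}{4} e_{124} + \frac{163}{5} e_{134} + \frac{1}{40} e_{234}
Answer: -\frac{16957}{5495} e_{1} + \frac{16581}{5495} e_{2} + \frac{29531}{10990} e_{3} + \frac{589}{1099} e_{4}


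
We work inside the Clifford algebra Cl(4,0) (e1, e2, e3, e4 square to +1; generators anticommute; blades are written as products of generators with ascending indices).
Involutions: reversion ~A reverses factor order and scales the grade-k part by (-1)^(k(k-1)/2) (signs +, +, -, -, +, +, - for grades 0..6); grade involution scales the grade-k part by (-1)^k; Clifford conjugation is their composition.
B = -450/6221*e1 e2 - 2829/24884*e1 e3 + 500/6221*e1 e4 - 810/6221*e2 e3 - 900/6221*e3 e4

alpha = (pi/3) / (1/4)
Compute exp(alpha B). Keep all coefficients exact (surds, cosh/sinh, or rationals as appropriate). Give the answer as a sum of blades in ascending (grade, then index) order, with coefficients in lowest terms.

B^2 term by term: the squares give (-450/6221)^2*(e1 e2)^2 + (-2829/24884)^2*(e1 e3)^2 + (500/6221)^2*(e1 e4)^2 + (-810/6221)^2*(e2 e3)^2 + (-900/6221)^2*(e3 e4)^2 = 202500/38700841*(-1) + 8003241/619213456*(-1) + 250000/38700841*(-1) + 656100/38700841*(-1) + 810000/38700841*(-1) = -1/16 (each basis 2-blade squares to minus the product of its generators' squares); cross terms between blades sharing an index anticommute and cancel; the commuting (index-disjoint) pairs give grade-4 terms 2*c*c'*(blade product), which cancel blade by blade — e1 e2 e3 e4: 810000/38700841 - 810000/38700841 = 0 — confirming B is simple. So B^2 = -1/16.
B^2 = -1/16 — the series telescopes trigonometrically here: l = 1/4, alpha*l = pi/3, so exp(alpha B) = cos(pi/3) + (sin(pi/3)/(1/4))*B = 1/2 + (2*sqrt(3))*B.
Answer: 1/2 - 900*sqrt(3)/6221*e1 e2 - 2829*sqrt(3)/12442*e1 e3 + 1000*sqrt(3)/6221*e1 e4 - 1620*sqrt(3)/6221*e2 e3 - 1800*sqrt(3)/6221*e3 e4


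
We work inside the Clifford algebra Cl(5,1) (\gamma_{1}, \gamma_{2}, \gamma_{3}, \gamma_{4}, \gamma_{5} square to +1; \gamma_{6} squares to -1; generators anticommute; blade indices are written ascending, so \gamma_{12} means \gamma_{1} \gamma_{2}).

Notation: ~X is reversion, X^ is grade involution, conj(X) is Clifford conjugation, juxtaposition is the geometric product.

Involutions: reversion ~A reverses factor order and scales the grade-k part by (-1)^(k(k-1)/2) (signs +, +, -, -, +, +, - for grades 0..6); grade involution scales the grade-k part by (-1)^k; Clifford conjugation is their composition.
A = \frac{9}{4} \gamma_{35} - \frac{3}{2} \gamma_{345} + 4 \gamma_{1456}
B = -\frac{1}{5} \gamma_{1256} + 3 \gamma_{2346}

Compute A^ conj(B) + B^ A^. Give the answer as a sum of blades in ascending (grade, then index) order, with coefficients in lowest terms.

first term: -\frac{4}{5} \gamma_{24} + \frac{9}{2} \gamma_{256} - 12 \gamma_{1235} - \frac{9}{20} \gamma_{1236} + \frac{27}{4} \gamma_{2456} - \frac{3}{10} \gamma_{12346}
second term: \frac{4}{5} \gamma_{24} + \frac{9}{2} \gamma_{256} - 12 \gamma_{1235} + \frac{9}{20} \gamma_{1236} - \frac{27}{4} \gamma_{2456} + \frac{3}{10} \gamma_{12346}
Answer: 9 \gamma_{256} - 24 \gamma_{1235}


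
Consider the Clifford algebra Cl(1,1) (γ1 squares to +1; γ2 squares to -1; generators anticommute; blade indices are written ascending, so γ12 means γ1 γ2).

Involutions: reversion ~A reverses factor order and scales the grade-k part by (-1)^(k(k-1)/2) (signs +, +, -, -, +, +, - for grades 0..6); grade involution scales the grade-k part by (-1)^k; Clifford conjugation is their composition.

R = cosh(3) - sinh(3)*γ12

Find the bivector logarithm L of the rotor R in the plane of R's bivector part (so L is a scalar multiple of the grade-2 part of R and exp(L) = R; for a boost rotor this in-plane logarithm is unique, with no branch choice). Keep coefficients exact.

The scalar part of R is cosh(3), so cosh pins the rapidity up to sign — the sign comes from the bivector part; dividing that part by sinh of the rapidity yields the plane, and the in-plane L = rapidity * plane is unique because the two sign choices cancel.
Concretely: cosh(rapidity) = cosh(3) gives rapidity = ±3, and since rapidity/sinh(rapidity) is even the sign is immaterial: L = (rapidity/sinh(rapidity)) * <R>_2 = (3/sinh(3)) * <R>_2.
Answer: -3*γ12


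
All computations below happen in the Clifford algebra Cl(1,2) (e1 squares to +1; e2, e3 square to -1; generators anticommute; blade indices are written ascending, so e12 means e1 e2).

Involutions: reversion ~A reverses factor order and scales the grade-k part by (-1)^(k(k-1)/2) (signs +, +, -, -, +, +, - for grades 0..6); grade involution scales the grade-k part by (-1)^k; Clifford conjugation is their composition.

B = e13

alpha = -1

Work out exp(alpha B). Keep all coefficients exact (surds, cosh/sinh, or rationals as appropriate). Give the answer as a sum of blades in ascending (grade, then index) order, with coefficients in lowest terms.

B^2 = (1)^2*(e13)^2 = 1*(+1) = 1 (a basis 2-blade squares to minus the product of its generators' squares).
B^2 = 1 — B^2 > 0, so the exponential closes hyperbolically: l = 1, alpha*l = -1, so exp(alpha B) = cosh(-1) + (sinh(-1)/1)*B = cosh(1) + (-sinh(1))*B.
Answer: cosh(1) - sinh(1)*e13


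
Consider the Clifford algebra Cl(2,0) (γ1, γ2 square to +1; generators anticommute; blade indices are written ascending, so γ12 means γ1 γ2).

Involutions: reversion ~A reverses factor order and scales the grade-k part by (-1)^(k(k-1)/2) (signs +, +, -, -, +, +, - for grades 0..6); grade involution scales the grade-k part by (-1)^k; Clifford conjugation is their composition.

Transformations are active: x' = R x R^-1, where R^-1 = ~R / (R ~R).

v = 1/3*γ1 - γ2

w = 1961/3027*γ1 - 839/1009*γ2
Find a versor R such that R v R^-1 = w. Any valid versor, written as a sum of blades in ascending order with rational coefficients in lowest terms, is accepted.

Reasoning: v^2 = w^2 = 10/9 since conjugation preserves the quadratic form; R = v + w = 990/1009*γ1 - 1848/1009*γ2 is then valid when invertible, keeping its own part and reversing (v - w)/2.
Answer: 990/1009*γ1 - 1848/1009*γ2
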